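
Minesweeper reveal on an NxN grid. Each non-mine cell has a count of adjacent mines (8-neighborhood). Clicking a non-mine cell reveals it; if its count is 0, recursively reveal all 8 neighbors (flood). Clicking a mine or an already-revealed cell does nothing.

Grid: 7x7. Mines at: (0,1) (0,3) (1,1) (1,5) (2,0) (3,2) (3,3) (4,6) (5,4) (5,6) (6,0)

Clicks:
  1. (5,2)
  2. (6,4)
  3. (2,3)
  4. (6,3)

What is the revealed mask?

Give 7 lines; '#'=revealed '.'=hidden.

Answer: .......
.......
...#...
.......
.###...
.###...
.####..

Derivation:
Click 1 (5,2) count=0: revealed 9 new [(4,1) (4,2) (4,3) (5,1) (5,2) (5,3) (6,1) (6,2) (6,3)] -> total=9
Click 2 (6,4) count=1: revealed 1 new [(6,4)] -> total=10
Click 3 (2,3) count=2: revealed 1 new [(2,3)] -> total=11
Click 4 (6,3) count=1: revealed 0 new [(none)] -> total=11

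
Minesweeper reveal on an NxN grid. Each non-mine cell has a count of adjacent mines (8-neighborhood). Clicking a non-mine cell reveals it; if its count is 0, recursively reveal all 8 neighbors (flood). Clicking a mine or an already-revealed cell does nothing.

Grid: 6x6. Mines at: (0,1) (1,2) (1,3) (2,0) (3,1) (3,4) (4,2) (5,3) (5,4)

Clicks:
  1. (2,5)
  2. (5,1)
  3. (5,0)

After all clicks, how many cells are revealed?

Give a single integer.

Click 1 (2,5) count=1: revealed 1 new [(2,5)] -> total=1
Click 2 (5,1) count=1: revealed 1 new [(5,1)] -> total=2
Click 3 (5,0) count=0: revealed 3 new [(4,0) (4,1) (5,0)] -> total=5

Answer: 5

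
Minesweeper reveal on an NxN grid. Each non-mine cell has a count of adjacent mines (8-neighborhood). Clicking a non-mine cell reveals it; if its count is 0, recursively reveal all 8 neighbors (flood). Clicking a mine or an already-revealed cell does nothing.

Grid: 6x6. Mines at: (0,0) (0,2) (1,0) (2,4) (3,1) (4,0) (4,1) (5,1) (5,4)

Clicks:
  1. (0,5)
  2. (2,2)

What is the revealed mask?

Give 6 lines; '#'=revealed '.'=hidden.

Click 1 (0,5) count=0: revealed 6 new [(0,3) (0,4) (0,5) (1,3) (1,4) (1,5)] -> total=6
Click 2 (2,2) count=1: revealed 1 new [(2,2)] -> total=7

Answer: ...###
...###
..#...
......
......
......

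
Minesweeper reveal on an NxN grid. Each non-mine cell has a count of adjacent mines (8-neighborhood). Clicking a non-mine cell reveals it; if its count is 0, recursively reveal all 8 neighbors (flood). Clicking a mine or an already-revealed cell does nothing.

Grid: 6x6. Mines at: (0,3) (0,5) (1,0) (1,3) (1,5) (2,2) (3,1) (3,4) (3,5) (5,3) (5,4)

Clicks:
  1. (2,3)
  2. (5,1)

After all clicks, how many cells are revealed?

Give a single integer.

Click 1 (2,3) count=3: revealed 1 new [(2,3)] -> total=1
Click 2 (5,1) count=0: revealed 6 new [(4,0) (4,1) (4,2) (5,0) (5,1) (5,2)] -> total=7

Answer: 7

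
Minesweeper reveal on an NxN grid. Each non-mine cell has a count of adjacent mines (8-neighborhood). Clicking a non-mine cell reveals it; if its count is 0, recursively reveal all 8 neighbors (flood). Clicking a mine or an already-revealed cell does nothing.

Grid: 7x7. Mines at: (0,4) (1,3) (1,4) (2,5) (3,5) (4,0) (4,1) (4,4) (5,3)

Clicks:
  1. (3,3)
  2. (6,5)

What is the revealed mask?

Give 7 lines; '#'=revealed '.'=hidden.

Click 1 (3,3) count=1: revealed 1 new [(3,3)] -> total=1
Click 2 (6,5) count=0: revealed 8 new [(4,5) (4,6) (5,4) (5,5) (5,6) (6,4) (6,5) (6,6)] -> total=9

Answer: .......
.......
.......
...#...
.....##
....###
....###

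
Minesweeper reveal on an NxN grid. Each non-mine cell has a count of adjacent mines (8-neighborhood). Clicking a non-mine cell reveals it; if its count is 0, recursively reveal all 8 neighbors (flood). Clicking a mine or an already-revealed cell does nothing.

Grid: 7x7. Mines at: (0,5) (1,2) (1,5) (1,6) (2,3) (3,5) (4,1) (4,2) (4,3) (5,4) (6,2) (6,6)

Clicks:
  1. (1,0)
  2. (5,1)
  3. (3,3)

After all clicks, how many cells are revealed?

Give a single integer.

Answer: 10

Derivation:
Click 1 (1,0) count=0: revealed 8 new [(0,0) (0,1) (1,0) (1,1) (2,0) (2,1) (3,0) (3,1)] -> total=8
Click 2 (5,1) count=3: revealed 1 new [(5,1)] -> total=9
Click 3 (3,3) count=3: revealed 1 new [(3,3)] -> total=10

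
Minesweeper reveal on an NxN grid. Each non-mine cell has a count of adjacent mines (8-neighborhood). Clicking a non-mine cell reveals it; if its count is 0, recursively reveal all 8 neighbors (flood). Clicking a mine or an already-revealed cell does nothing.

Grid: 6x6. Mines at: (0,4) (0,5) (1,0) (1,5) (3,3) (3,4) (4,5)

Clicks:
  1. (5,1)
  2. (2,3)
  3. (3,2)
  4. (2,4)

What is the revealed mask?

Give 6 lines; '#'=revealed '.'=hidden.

Answer: ......
......
#####.
###...
#####.
#####.

Derivation:
Click 1 (5,1) count=0: revealed 16 new [(2,0) (2,1) (2,2) (3,0) (3,1) (3,2) (4,0) (4,1) (4,2) (4,3) (4,4) (5,0) (5,1) (5,2) (5,3) (5,4)] -> total=16
Click 2 (2,3) count=2: revealed 1 new [(2,3)] -> total=17
Click 3 (3,2) count=1: revealed 0 new [(none)] -> total=17
Click 4 (2,4) count=3: revealed 1 new [(2,4)] -> total=18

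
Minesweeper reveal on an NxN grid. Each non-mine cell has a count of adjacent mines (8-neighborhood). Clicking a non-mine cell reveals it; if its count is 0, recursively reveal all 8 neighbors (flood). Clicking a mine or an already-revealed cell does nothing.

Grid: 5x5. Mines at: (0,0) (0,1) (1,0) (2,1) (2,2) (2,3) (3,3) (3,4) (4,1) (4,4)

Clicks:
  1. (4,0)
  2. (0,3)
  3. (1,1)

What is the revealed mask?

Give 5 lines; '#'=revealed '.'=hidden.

Click 1 (4,0) count=1: revealed 1 new [(4,0)] -> total=1
Click 2 (0,3) count=0: revealed 6 new [(0,2) (0,3) (0,4) (1,2) (1,3) (1,4)] -> total=7
Click 3 (1,1) count=5: revealed 1 new [(1,1)] -> total=8

Answer: ..###
.####
.....
.....
#....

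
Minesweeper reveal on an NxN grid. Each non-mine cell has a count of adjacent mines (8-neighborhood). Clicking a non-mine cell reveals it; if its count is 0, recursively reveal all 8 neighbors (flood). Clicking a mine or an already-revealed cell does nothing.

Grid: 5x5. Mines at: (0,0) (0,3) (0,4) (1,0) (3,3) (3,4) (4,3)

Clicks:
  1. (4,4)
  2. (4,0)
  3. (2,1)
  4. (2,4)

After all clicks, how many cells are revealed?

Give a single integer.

Click 1 (4,4) count=3: revealed 1 new [(4,4)] -> total=1
Click 2 (4,0) count=0: revealed 9 new [(2,0) (2,1) (2,2) (3,0) (3,1) (3,2) (4,0) (4,1) (4,2)] -> total=10
Click 3 (2,1) count=1: revealed 0 new [(none)] -> total=10
Click 4 (2,4) count=2: revealed 1 new [(2,4)] -> total=11

Answer: 11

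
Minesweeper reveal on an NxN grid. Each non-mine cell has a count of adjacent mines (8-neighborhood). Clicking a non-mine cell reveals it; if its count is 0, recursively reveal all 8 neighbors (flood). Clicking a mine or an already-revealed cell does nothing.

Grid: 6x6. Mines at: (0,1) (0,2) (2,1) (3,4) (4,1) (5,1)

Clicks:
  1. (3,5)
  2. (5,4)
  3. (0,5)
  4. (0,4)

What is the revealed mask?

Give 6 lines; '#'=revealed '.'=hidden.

Answer: ...###
...###
...###
.....#
..####
..####

Derivation:
Click 1 (3,5) count=1: revealed 1 new [(3,5)] -> total=1
Click 2 (5,4) count=0: revealed 8 new [(4,2) (4,3) (4,4) (4,5) (5,2) (5,3) (5,4) (5,5)] -> total=9
Click 3 (0,5) count=0: revealed 9 new [(0,3) (0,4) (0,5) (1,3) (1,4) (1,5) (2,3) (2,4) (2,5)] -> total=18
Click 4 (0,4) count=0: revealed 0 new [(none)] -> total=18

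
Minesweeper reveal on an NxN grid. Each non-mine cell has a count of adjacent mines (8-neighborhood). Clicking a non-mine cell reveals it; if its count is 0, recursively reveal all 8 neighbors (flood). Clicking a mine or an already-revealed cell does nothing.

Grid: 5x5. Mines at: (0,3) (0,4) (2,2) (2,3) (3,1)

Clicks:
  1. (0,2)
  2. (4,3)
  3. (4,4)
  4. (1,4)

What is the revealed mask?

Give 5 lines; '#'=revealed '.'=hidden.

Click 1 (0,2) count=1: revealed 1 new [(0,2)] -> total=1
Click 2 (4,3) count=0: revealed 6 new [(3,2) (3,3) (3,4) (4,2) (4,3) (4,4)] -> total=7
Click 3 (4,4) count=0: revealed 0 new [(none)] -> total=7
Click 4 (1,4) count=3: revealed 1 new [(1,4)] -> total=8

Answer: ..#..
....#
.....
..###
..###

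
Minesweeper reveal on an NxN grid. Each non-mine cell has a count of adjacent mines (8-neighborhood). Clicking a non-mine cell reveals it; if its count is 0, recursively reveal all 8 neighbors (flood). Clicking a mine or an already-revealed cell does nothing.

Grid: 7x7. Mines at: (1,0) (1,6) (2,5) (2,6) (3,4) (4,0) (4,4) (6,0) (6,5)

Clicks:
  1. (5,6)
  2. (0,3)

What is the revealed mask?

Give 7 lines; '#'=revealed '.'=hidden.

Answer: .#####.
.#####.
.####..
.###...
.###...
.####.#
.####..

Derivation:
Click 1 (5,6) count=1: revealed 1 new [(5,6)] -> total=1
Click 2 (0,3) count=0: revealed 28 new [(0,1) (0,2) (0,3) (0,4) (0,5) (1,1) (1,2) (1,3) (1,4) (1,5) (2,1) (2,2) (2,3) (2,4) (3,1) (3,2) (3,3) (4,1) (4,2) (4,3) (5,1) (5,2) (5,3) (5,4) (6,1) (6,2) (6,3) (6,4)] -> total=29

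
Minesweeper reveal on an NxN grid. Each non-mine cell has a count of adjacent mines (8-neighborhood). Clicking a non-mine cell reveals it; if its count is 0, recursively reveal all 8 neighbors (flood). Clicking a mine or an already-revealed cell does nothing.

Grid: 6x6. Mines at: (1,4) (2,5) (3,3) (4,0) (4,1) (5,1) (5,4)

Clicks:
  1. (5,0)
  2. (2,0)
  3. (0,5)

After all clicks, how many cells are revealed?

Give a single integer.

Answer: 17

Derivation:
Click 1 (5,0) count=3: revealed 1 new [(5,0)] -> total=1
Click 2 (2,0) count=0: revealed 15 new [(0,0) (0,1) (0,2) (0,3) (1,0) (1,1) (1,2) (1,3) (2,0) (2,1) (2,2) (2,3) (3,0) (3,1) (3,2)] -> total=16
Click 3 (0,5) count=1: revealed 1 new [(0,5)] -> total=17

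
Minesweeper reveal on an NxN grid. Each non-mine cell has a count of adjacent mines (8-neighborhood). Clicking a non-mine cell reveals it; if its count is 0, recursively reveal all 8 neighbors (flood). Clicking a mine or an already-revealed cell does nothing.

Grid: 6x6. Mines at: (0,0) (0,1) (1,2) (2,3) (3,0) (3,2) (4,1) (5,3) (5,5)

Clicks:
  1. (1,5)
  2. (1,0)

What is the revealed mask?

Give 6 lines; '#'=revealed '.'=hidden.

Click 1 (1,5) count=0: revealed 12 new [(0,3) (0,4) (0,5) (1,3) (1,4) (1,5) (2,4) (2,5) (3,4) (3,5) (4,4) (4,5)] -> total=12
Click 2 (1,0) count=2: revealed 1 new [(1,0)] -> total=13

Answer: ...###
#..###
....##
....##
....##
......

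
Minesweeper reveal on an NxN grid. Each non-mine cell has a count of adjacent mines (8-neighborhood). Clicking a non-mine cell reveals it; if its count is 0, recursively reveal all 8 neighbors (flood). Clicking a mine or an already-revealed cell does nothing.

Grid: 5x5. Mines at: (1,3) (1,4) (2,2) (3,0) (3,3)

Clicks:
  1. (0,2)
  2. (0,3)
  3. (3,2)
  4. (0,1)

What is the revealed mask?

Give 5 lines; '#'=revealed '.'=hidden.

Click 1 (0,2) count=1: revealed 1 new [(0,2)] -> total=1
Click 2 (0,3) count=2: revealed 1 new [(0,3)] -> total=2
Click 3 (3,2) count=2: revealed 1 new [(3,2)] -> total=3
Click 4 (0,1) count=0: revealed 7 new [(0,0) (0,1) (1,0) (1,1) (1,2) (2,0) (2,1)] -> total=10

Answer: ####.
###..
##...
..#..
.....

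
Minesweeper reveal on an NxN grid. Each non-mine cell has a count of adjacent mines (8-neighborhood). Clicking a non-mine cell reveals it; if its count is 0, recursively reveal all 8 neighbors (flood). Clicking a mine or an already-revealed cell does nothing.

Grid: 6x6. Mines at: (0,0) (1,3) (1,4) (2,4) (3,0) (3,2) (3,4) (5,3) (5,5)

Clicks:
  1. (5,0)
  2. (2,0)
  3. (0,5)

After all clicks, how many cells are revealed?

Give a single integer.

Click 1 (5,0) count=0: revealed 6 new [(4,0) (4,1) (4,2) (5,0) (5,1) (5,2)] -> total=6
Click 2 (2,0) count=1: revealed 1 new [(2,0)] -> total=7
Click 3 (0,5) count=1: revealed 1 new [(0,5)] -> total=8

Answer: 8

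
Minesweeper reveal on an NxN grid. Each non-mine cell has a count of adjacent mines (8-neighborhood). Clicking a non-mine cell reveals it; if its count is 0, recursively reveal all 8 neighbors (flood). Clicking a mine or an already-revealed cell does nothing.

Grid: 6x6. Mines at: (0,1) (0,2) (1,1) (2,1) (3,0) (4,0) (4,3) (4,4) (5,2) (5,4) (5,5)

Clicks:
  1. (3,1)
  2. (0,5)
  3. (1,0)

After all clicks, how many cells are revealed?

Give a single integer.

Click 1 (3,1) count=3: revealed 1 new [(3,1)] -> total=1
Click 2 (0,5) count=0: revealed 15 new [(0,3) (0,4) (0,5) (1,2) (1,3) (1,4) (1,5) (2,2) (2,3) (2,4) (2,5) (3,2) (3,3) (3,4) (3,5)] -> total=16
Click 3 (1,0) count=3: revealed 1 new [(1,0)] -> total=17

Answer: 17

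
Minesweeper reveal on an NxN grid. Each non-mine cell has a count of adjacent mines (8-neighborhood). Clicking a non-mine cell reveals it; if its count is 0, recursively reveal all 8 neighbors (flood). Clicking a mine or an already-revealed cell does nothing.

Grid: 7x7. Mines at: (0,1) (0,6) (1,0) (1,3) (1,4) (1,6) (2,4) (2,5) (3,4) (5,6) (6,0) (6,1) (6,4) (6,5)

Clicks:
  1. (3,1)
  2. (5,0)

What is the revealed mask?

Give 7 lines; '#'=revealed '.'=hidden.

Answer: .......
.......
####...
####...
####...
####...
.......

Derivation:
Click 1 (3,1) count=0: revealed 16 new [(2,0) (2,1) (2,2) (2,3) (3,0) (3,1) (3,2) (3,3) (4,0) (4,1) (4,2) (4,3) (5,0) (5,1) (5,2) (5,3)] -> total=16
Click 2 (5,0) count=2: revealed 0 new [(none)] -> total=16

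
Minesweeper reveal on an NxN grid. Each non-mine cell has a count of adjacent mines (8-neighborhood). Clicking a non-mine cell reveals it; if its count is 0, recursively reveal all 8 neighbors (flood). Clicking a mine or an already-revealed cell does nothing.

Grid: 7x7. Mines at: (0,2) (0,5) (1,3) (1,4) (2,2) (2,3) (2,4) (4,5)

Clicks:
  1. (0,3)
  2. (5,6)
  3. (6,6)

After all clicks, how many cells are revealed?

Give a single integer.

Click 1 (0,3) count=3: revealed 1 new [(0,3)] -> total=1
Click 2 (5,6) count=1: revealed 1 new [(5,6)] -> total=2
Click 3 (6,6) count=0: revealed 29 new [(0,0) (0,1) (1,0) (1,1) (2,0) (2,1) (3,0) (3,1) (3,2) (3,3) (3,4) (4,0) (4,1) (4,2) (4,3) (4,4) (5,0) (5,1) (5,2) (5,3) (5,4) (5,5) (6,0) (6,1) (6,2) (6,3) (6,4) (6,5) (6,6)] -> total=31

Answer: 31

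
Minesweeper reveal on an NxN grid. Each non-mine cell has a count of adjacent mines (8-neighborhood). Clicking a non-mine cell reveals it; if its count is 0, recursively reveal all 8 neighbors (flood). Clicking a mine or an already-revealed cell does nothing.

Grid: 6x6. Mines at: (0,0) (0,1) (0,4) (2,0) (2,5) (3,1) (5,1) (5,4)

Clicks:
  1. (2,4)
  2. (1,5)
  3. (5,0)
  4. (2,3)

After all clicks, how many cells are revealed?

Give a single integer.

Click 1 (2,4) count=1: revealed 1 new [(2,4)] -> total=1
Click 2 (1,5) count=2: revealed 1 new [(1,5)] -> total=2
Click 3 (5,0) count=1: revealed 1 new [(5,0)] -> total=3
Click 4 (2,3) count=0: revealed 11 new [(1,2) (1,3) (1,4) (2,2) (2,3) (3,2) (3,3) (3,4) (4,2) (4,3) (4,4)] -> total=14

Answer: 14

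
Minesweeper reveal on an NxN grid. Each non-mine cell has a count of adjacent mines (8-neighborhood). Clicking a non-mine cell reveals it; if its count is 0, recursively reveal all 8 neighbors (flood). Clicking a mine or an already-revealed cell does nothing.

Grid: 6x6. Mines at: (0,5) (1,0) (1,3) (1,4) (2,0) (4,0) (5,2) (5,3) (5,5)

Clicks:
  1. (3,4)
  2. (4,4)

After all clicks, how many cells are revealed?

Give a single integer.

Click 1 (3,4) count=0: revealed 15 new [(2,1) (2,2) (2,3) (2,4) (2,5) (3,1) (3,2) (3,3) (3,4) (3,5) (4,1) (4,2) (4,3) (4,4) (4,5)] -> total=15
Click 2 (4,4) count=2: revealed 0 new [(none)] -> total=15

Answer: 15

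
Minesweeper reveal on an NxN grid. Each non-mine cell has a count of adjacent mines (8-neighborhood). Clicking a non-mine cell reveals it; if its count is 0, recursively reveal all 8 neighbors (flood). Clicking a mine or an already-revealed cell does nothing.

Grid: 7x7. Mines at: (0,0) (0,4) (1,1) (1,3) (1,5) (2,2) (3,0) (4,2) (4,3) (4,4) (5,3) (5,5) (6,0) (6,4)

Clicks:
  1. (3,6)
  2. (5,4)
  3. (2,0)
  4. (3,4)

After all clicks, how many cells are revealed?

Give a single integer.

Answer: 9

Derivation:
Click 1 (3,6) count=0: revealed 6 new [(2,5) (2,6) (3,5) (3,6) (4,5) (4,6)] -> total=6
Click 2 (5,4) count=5: revealed 1 new [(5,4)] -> total=7
Click 3 (2,0) count=2: revealed 1 new [(2,0)] -> total=8
Click 4 (3,4) count=2: revealed 1 new [(3,4)] -> total=9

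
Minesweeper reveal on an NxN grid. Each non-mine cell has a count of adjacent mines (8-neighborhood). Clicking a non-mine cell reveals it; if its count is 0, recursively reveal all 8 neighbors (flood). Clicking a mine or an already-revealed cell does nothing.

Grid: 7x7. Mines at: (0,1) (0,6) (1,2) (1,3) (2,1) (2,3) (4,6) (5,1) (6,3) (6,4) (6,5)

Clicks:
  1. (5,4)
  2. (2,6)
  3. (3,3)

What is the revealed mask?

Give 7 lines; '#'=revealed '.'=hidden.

Answer: .......
....###
....###
...####
.......
....#..
.......

Derivation:
Click 1 (5,4) count=3: revealed 1 new [(5,4)] -> total=1
Click 2 (2,6) count=0: revealed 9 new [(1,4) (1,5) (1,6) (2,4) (2,5) (2,6) (3,4) (3,5) (3,6)] -> total=10
Click 3 (3,3) count=1: revealed 1 new [(3,3)] -> total=11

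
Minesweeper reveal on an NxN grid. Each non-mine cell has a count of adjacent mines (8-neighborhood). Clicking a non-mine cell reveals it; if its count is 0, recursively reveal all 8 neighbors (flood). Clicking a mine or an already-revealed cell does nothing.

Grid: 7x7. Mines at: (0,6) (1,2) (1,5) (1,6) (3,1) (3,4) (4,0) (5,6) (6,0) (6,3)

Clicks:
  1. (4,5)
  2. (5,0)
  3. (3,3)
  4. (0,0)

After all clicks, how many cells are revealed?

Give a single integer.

Answer: 9

Derivation:
Click 1 (4,5) count=2: revealed 1 new [(4,5)] -> total=1
Click 2 (5,0) count=2: revealed 1 new [(5,0)] -> total=2
Click 3 (3,3) count=1: revealed 1 new [(3,3)] -> total=3
Click 4 (0,0) count=0: revealed 6 new [(0,0) (0,1) (1,0) (1,1) (2,0) (2,1)] -> total=9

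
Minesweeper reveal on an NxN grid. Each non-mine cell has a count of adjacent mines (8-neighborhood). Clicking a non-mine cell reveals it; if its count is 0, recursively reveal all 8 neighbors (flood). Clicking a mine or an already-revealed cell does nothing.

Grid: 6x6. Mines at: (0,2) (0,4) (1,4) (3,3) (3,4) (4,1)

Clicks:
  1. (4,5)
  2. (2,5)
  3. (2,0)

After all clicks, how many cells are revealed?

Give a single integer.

Click 1 (4,5) count=1: revealed 1 new [(4,5)] -> total=1
Click 2 (2,5) count=2: revealed 1 new [(2,5)] -> total=2
Click 3 (2,0) count=0: revealed 11 new [(0,0) (0,1) (1,0) (1,1) (1,2) (2,0) (2,1) (2,2) (3,0) (3,1) (3,2)] -> total=13

Answer: 13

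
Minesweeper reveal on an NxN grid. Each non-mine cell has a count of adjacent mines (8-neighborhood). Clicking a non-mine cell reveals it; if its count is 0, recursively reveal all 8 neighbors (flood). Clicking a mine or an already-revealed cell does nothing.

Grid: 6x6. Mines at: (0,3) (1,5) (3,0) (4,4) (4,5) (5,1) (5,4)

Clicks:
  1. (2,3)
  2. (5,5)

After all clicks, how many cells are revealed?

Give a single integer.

Answer: 21

Derivation:
Click 1 (2,3) count=0: revealed 20 new [(0,0) (0,1) (0,2) (1,0) (1,1) (1,2) (1,3) (1,4) (2,0) (2,1) (2,2) (2,3) (2,4) (3,1) (3,2) (3,3) (3,4) (4,1) (4,2) (4,3)] -> total=20
Click 2 (5,5) count=3: revealed 1 new [(5,5)] -> total=21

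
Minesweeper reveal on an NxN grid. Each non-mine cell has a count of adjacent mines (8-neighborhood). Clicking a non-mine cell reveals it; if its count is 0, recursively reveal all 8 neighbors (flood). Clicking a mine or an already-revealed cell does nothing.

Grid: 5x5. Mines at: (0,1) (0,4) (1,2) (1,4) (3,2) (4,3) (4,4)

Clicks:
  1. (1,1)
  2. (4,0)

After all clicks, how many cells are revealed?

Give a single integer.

Click 1 (1,1) count=2: revealed 1 new [(1,1)] -> total=1
Click 2 (4,0) count=0: revealed 7 new [(1,0) (2,0) (2,1) (3,0) (3,1) (4,0) (4,1)] -> total=8

Answer: 8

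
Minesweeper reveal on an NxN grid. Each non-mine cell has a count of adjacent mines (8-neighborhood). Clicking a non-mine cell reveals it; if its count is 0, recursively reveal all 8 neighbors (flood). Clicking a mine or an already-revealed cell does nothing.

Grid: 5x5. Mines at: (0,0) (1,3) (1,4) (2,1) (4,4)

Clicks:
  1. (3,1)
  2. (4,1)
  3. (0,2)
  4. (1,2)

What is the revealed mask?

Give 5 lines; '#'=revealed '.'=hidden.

Answer: ..#..
..#..
.....
####.
####.

Derivation:
Click 1 (3,1) count=1: revealed 1 new [(3,1)] -> total=1
Click 2 (4,1) count=0: revealed 7 new [(3,0) (3,2) (3,3) (4,0) (4,1) (4,2) (4,3)] -> total=8
Click 3 (0,2) count=1: revealed 1 new [(0,2)] -> total=9
Click 4 (1,2) count=2: revealed 1 new [(1,2)] -> total=10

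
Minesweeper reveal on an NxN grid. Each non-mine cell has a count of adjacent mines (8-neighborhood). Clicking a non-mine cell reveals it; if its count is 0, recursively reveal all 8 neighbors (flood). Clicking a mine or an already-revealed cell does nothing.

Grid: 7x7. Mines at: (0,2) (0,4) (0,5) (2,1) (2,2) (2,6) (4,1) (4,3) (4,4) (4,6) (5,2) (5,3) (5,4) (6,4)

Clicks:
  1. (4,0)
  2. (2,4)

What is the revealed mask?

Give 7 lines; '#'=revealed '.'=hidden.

Click 1 (4,0) count=1: revealed 1 new [(4,0)] -> total=1
Click 2 (2,4) count=0: revealed 9 new [(1,3) (1,4) (1,5) (2,3) (2,4) (2,5) (3,3) (3,4) (3,5)] -> total=10

Answer: .......
...###.
...###.
...###.
#......
.......
.......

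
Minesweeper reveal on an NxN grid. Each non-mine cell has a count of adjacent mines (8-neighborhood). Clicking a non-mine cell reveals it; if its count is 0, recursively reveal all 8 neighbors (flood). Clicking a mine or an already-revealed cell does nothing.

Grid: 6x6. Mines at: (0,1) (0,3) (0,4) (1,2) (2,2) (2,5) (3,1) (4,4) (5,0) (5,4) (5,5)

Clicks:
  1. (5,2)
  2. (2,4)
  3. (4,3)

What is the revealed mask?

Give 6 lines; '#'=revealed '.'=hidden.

Answer: ......
......
....#.
......
.###..
.###..

Derivation:
Click 1 (5,2) count=0: revealed 6 new [(4,1) (4,2) (4,3) (5,1) (5,2) (5,3)] -> total=6
Click 2 (2,4) count=1: revealed 1 new [(2,4)] -> total=7
Click 3 (4,3) count=2: revealed 0 new [(none)] -> total=7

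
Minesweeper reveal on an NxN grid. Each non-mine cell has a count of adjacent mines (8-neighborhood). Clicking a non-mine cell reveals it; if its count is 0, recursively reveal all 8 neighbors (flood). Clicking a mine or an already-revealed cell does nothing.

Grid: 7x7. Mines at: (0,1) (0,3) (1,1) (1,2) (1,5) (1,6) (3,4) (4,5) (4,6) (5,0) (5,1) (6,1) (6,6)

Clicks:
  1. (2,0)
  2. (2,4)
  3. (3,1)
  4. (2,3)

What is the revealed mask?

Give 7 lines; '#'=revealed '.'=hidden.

Answer: .......
.......
#####..
####...
####...
.......
.......

Derivation:
Click 1 (2,0) count=1: revealed 1 new [(2,0)] -> total=1
Click 2 (2,4) count=2: revealed 1 new [(2,4)] -> total=2
Click 3 (3,1) count=0: revealed 11 new [(2,1) (2,2) (2,3) (3,0) (3,1) (3,2) (3,3) (4,0) (4,1) (4,2) (4,3)] -> total=13
Click 4 (2,3) count=2: revealed 0 new [(none)] -> total=13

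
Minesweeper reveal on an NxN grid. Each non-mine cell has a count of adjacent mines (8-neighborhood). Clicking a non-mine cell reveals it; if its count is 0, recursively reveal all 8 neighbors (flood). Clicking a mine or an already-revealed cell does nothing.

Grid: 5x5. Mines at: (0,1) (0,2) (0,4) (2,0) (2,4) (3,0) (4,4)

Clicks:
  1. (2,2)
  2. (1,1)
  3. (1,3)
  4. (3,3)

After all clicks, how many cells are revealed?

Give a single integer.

Answer: 12

Derivation:
Click 1 (2,2) count=0: revealed 12 new [(1,1) (1,2) (1,3) (2,1) (2,2) (2,3) (3,1) (3,2) (3,3) (4,1) (4,2) (4,3)] -> total=12
Click 2 (1,1) count=3: revealed 0 new [(none)] -> total=12
Click 3 (1,3) count=3: revealed 0 new [(none)] -> total=12
Click 4 (3,3) count=2: revealed 0 new [(none)] -> total=12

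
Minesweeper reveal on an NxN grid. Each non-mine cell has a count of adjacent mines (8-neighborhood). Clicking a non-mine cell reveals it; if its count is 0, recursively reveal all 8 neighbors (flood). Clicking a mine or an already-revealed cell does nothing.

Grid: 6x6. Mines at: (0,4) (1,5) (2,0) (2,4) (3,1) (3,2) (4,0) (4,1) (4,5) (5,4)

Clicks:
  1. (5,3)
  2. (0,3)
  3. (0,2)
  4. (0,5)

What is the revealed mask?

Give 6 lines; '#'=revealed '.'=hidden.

Answer: ####.#
####..
.###..
......
......
...#..

Derivation:
Click 1 (5,3) count=1: revealed 1 new [(5,3)] -> total=1
Click 2 (0,3) count=1: revealed 1 new [(0,3)] -> total=2
Click 3 (0,2) count=0: revealed 10 new [(0,0) (0,1) (0,2) (1,0) (1,1) (1,2) (1,3) (2,1) (2,2) (2,3)] -> total=12
Click 4 (0,5) count=2: revealed 1 new [(0,5)] -> total=13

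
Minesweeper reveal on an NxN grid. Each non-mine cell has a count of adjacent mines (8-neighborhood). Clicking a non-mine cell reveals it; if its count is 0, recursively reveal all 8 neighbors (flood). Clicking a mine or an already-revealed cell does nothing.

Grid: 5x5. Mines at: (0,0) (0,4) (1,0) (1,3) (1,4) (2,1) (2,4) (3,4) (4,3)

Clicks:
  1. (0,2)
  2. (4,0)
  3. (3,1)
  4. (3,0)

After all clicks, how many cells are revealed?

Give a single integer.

Answer: 7

Derivation:
Click 1 (0,2) count=1: revealed 1 new [(0,2)] -> total=1
Click 2 (4,0) count=0: revealed 6 new [(3,0) (3,1) (3,2) (4,0) (4,1) (4,2)] -> total=7
Click 3 (3,1) count=1: revealed 0 new [(none)] -> total=7
Click 4 (3,0) count=1: revealed 0 new [(none)] -> total=7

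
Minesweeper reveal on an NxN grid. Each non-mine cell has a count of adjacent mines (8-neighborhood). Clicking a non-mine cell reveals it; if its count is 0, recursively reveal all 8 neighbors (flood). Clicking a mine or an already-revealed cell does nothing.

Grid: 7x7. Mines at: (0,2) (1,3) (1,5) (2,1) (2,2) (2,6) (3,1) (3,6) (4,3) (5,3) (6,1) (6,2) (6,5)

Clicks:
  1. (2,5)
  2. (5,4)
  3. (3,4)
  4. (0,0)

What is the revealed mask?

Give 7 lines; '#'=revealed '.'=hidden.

Answer: ##.....
##.....
.....#.
....#..
.......
....#..
.......

Derivation:
Click 1 (2,5) count=3: revealed 1 new [(2,5)] -> total=1
Click 2 (5,4) count=3: revealed 1 new [(5,4)] -> total=2
Click 3 (3,4) count=1: revealed 1 new [(3,4)] -> total=3
Click 4 (0,0) count=0: revealed 4 new [(0,0) (0,1) (1,0) (1,1)] -> total=7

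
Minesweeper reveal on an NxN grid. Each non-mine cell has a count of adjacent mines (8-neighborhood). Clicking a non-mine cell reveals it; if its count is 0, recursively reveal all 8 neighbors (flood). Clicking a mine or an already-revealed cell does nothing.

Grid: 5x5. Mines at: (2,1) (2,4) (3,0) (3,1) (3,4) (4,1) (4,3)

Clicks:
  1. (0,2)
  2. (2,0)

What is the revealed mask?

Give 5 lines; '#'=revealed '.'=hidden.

Answer: #####
#####
#....
.....
.....

Derivation:
Click 1 (0,2) count=0: revealed 10 new [(0,0) (0,1) (0,2) (0,3) (0,4) (1,0) (1,1) (1,2) (1,3) (1,4)] -> total=10
Click 2 (2,0) count=3: revealed 1 new [(2,0)] -> total=11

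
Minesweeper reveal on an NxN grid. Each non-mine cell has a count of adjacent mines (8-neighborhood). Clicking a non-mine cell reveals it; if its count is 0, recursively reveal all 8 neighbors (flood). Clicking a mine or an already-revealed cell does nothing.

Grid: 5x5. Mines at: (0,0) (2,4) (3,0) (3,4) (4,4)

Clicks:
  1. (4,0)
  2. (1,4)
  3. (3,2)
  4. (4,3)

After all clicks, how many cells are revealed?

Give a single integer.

Answer: 18

Derivation:
Click 1 (4,0) count=1: revealed 1 new [(4,0)] -> total=1
Click 2 (1,4) count=1: revealed 1 new [(1,4)] -> total=2
Click 3 (3,2) count=0: revealed 16 new [(0,1) (0,2) (0,3) (0,4) (1,1) (1,2) (1,3) (2,1) (2,2) (2,3) (3,1) (3,2) (3,3) (4,1) (4,2) (4,3)] -> total=18
Click 4 (4,3) count=2: revealed 0 new [(none)] -> total=18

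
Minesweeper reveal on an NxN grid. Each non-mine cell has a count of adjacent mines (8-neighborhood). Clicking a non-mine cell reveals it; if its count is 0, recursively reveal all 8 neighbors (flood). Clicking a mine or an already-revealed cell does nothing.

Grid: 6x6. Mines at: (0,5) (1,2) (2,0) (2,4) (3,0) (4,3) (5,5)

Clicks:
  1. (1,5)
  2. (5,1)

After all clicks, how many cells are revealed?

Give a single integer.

Click 1 (1,5) count=2: revealed 1 new [(1,5)] -> total=1
Click 2 (5,1) count=0: revealed 6 new [(4,0) (4,1) (4,2) (5,0) (5,1) (5,2)] -> total=7

Answer: 7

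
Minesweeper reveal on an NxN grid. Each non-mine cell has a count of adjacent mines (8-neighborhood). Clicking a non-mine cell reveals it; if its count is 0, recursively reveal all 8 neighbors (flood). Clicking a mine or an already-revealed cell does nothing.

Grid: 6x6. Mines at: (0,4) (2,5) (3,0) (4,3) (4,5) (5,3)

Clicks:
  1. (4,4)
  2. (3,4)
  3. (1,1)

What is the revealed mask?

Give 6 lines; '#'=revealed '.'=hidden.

Answer: ####..
#####.
#####.
.####.
....#.
......

Derivation:
Click 1 (4,4) count=3: revealed 1 new [(4,4)] -> total=1
Click 2 (3,4) count=3: revealed 1 new [(3,4)] -> total=2
Click 3 (1,1) count=0: revealed 17 new [(0,0) (0,1) (0,2) (0,3) (1,0) (1,1) (1,2) (1,3) (1,4) (2,0) (2,1) (2,2) (2,3) (2,4) (3,1) (3,2) (3,3)] -> total=19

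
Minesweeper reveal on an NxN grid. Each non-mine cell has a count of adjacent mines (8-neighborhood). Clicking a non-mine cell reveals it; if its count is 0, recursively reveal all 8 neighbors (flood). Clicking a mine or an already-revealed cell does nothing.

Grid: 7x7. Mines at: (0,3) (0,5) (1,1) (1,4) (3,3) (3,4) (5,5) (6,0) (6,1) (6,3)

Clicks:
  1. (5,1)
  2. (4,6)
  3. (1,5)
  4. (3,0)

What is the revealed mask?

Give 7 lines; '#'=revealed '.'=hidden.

Click 1 (5,1) count=2: revealed 1 new [(5,1)] -> total=1
Click 2 (4,6) count=1: revealed 1 new [(4,6)] -> total=2
Click 3 (1,5) count=2: revealed 1 new [(1,5)] -> total=3
Click 4 (3,0) count=0: revealed 11 new [(2,0) (2,1) (2,2) (3,0) (3,1) (3,2) (4,0) (4,1) (4,2) (5,0) (5,2)] -> total=14

Answer: .......
.....#.
###....
###....
###...#
###....
.......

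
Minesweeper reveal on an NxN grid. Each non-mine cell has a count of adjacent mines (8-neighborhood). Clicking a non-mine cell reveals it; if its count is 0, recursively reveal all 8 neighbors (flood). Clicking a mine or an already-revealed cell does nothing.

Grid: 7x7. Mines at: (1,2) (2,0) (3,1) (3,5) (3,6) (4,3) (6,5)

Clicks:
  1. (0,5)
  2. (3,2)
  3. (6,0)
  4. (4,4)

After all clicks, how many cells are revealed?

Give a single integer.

Click 1 (0,5) count=0: revealed 12 new [(0,3) (0,4) (0,5) (0,6) (1,3) (1,4) (1,5) (1,6) (2,3) (2,4) (2,5) (2,6)] -> total=12
Click 2 (3,2) count=2: revealed 1 new [(3,2)] -> total=13
Click 3 (6,0) count=0: revealed 13 new [(4,0) (4,1) (4,2) (5,0) (5,1) (5,2) (5,3) (5,4) (6,0) (6,1) (6,2) (6,3) (6,4)] -> total=26
Click 4 (4,4) count=2: revealed 1 new [(4,4)] -> total=27

Answer: 27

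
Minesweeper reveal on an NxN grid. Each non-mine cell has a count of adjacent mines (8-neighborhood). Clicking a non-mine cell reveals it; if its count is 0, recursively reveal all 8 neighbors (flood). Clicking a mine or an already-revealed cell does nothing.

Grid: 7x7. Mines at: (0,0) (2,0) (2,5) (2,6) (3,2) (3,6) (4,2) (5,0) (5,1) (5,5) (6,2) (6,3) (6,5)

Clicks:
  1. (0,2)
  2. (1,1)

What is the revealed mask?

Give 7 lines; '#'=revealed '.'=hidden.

Answer: .######
.######
.####..
.......
.......
.......
.......

Derivation:
Click 1 (0,2) count=0: revealed 16 new [(0,1) (0,2) (0,3) (0,4) (0,5) (0,6) (1,1) (1,2) (1,3) (1,4) (1,5) (1,6) (2,1) (2,2) (2,3) (2,4)] -> total=16
Click 2 (1,1) count=2: revealed 0 new [(none)] -> total=16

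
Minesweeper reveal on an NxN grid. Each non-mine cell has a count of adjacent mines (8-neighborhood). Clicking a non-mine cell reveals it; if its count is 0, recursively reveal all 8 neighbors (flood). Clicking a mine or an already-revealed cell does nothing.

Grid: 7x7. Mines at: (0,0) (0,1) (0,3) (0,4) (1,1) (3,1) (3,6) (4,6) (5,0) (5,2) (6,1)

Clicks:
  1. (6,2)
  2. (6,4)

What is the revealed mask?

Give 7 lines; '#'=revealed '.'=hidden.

Click 1 (6,2) count=2: revealed 1 new [(6,2)] -> total=1
Click 2 (6,4) count=0: revealed 24 new [(1,2) (1,3) (1,4) (1,5) (2,2) (2,3) (2,4) (2,5) (3,2) (3,3) (3,4) (3,5) (4,2) (4,3) (4,4) (4,5) (5,3) (5,4) (5,5) (5,6) (6,3) (6,4) (6,5) (6,6)] -> total=25

Answer: .......
..####.
..####.
..####.
..####.
...####
..#####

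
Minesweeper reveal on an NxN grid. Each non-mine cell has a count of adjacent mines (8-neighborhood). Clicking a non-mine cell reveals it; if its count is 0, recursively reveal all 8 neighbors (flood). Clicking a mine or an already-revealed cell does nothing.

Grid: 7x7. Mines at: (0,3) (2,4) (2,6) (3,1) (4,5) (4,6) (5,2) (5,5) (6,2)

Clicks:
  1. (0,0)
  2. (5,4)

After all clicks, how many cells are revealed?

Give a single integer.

Click 1 (0,0) count=0: revealed 9 new [(0,0) (0,1) (0,2) (1,0) (1,1) (1,2) (2,0) (2,1) (2,2)] -> total=9
Click 2 (5,4) count=2: revealed 1 new [(5,4)] -> total=10

Answer: 10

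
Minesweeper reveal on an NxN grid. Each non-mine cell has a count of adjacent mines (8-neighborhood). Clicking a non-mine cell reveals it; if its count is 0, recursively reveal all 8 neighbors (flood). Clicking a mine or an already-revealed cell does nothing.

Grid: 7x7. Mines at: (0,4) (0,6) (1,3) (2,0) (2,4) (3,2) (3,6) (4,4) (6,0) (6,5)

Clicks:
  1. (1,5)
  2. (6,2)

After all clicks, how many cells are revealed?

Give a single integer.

Click 1 (1,5) count=3: revealed 1 new [(1,5)] -> total=1
Click 2 (6,2) count=0: revealed 11 new [(4,1) (4,2) (4,3) (5,1) (5,2) (5,3) (5,4) (6,1) (6,2) (6,3) (6,4)] -> total=12

Answer: 12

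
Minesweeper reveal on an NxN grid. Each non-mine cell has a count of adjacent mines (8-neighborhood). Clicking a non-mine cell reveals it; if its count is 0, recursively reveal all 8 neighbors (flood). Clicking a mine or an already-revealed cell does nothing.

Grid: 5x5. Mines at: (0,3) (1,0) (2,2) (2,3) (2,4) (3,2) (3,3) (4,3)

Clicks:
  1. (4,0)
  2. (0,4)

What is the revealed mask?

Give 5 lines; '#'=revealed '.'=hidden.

Click 1 (4,0) count=0: revealed 6 new [(2,0) (2,1) (3,0) (3,1) (4,0) (4,1)] -> total=6
Click 2 (0,4) count=1: revealed 1 new [(0,4)] -> total=7

Answer: ....#
.....
##...
##...
##...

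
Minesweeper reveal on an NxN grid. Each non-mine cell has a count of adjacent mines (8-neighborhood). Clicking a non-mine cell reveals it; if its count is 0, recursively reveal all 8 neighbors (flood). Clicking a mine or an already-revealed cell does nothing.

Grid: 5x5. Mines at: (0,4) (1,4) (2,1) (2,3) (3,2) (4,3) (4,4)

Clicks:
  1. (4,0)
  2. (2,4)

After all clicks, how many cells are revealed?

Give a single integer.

Click 1 (4,0) count=0: revealed 4 new [(3,0) (3,1) (4,0) (4,1)] -> total=4
Click 2 (2,4) count=2: revealed 1 new [(2,4)] -> total=5

Answer: 5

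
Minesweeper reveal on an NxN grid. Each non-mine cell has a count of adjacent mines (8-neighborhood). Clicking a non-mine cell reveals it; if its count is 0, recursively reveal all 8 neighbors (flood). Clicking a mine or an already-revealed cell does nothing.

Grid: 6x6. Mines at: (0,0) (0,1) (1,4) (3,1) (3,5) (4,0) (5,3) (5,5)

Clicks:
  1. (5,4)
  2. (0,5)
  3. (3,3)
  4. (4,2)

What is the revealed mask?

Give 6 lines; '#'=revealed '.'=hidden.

Click 1 (5,4) count=2: revealed 1 new [(5,4)] -> total=1
Click 2 (0,5) count=1: revealed 1 new [(0,5)] -> total=2
Click 3 (3,3) count=0: revealed 9 new [(2,2) (2,3) (2,4) (3,2) (3,3) (3,4) (4,2) (4,3) (4,4)] -> total=11
Click 4 (4,2) count=2: revealed 0 new [(none)] -> total=11

Answer: .....#
......
..###.
..###.
..###.
....#.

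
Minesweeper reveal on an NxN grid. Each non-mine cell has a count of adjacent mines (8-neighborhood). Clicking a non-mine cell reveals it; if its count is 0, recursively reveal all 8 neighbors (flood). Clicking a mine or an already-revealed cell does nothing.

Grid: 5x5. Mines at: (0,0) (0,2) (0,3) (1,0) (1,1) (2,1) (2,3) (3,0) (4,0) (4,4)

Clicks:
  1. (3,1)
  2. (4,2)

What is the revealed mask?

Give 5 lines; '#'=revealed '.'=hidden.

Click 1 (3,1) count=3: revealed 1 new [(3,1)] -> total=1
Click 2 (4,2) count=0: revealed 5 new [(3,2) (3,3) (4,1) (4,2) (4,3)] -> total=6

Answer: .....
.....
.....
.###.
.###.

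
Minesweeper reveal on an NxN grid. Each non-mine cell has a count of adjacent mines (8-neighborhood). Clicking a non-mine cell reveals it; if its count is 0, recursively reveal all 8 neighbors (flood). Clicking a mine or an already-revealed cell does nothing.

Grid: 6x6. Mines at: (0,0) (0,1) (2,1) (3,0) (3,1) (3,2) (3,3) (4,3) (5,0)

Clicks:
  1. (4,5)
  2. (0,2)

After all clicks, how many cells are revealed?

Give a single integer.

Click 1 (4,5) count=0: revealed 18 new [(0,2) (0,3) (0,4) (0,5) (1,2) (1,3) (1,4) (1,5) (2,2) (2,3) (2,4) (2,5) (3,4) (3,5) (4,4) (4,5) (5,4) (5,5)] -> total=18
Click 2 (0,2) count=1: revealed 0 new [(none)] -> total=18

Answer: 18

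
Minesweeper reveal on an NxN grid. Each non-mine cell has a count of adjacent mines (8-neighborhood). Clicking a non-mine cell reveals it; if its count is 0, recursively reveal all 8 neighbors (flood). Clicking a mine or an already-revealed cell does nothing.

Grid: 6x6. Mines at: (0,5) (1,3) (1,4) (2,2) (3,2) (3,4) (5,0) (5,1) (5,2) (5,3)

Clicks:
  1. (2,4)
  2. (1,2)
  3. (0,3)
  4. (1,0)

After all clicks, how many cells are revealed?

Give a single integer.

Answer: 14

Derivation:
Click 1 (2,4) count=3: revealed 1 new [(2,4)] -> total=1
Click 2 (1,2) count=2: revealed 1 new [(1,2)] -> total=2
Click 3 (0,3) count=2: revealed 1 new [(0,3)] -> total=3
Click 4 (1,0) count=0: revealed 11 new [(0,0) (0,1) (0,2) (1,0) (1,1) (2,0) (2,1) (3,0) (3,1) (4,0) (4,1)] -> total=14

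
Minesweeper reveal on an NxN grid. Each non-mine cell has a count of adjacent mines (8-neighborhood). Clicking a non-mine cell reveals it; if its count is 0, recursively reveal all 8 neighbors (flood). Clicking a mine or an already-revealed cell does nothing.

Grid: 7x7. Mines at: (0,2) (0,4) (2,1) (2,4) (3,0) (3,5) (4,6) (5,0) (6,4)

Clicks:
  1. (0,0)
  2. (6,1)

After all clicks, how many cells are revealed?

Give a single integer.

Click 1 (0,0) count=0: revealed 4 new [(0,0) (0,1) (1,0) (1,1)] -> total=4
Click 2 (6,1) count=1: revealed 1 new [(6,1)] -> total=5

Answer: 5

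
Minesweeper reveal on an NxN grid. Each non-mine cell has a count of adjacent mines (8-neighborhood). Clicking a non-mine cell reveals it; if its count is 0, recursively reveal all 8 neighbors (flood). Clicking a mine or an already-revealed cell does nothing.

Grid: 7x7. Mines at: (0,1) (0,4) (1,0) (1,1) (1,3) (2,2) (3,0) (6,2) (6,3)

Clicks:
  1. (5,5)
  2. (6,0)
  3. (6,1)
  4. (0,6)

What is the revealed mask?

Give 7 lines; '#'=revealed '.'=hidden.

Answer: .....##
....###
...####
.######
#######
#######
##..###

Derivation:
Click 1 (5,5) count=0: revealed 30 new [(0,5) (0,6) (1,4) (1,5) (1,6) (2,3) (2,4) (2,5) (2,6) (3,1) (3,2) (3,3) (3,4) (3,5) (3,6) (4,1) (4,2) (4,3) (4,4) (4,5) (4,6) (5,1) (5,2) (5,3) (5,4) (5,5) (5,6) (6,4) (6,5) (6,6)] -> total=30
Click 2 (6,0) count=0: revealed 4 new [(4,0) (5,0) (6,0) (6,1)] -> total=34
Click 3 (6,1) count=1: revealed 0 new [(none)] -> total=34
Click 4 (0,6) count=0: revealed 0 new [(none)] -> total=34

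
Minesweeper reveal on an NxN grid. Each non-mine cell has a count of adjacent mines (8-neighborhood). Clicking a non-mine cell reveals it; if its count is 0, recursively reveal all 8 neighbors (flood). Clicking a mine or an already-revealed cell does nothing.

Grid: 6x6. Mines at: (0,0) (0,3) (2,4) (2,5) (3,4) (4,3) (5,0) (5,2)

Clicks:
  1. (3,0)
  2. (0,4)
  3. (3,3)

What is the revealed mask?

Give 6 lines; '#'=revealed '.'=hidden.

Answer: ....#.
####..
####..
####..
###...
......

Derivation:
Click 1 (3,0) count=0: revealed 15 new [(1,0) (1,1) (1,2) (1,3) (2,0) (2,1) (2,2) (2,3) (3,0) (3,1) (3,2) (3,3) (4,0) (4,1) (4,2)] -> total=15
Click 2 (0,4) count=1: revealed 1 new [(0,4)] -> total=16
Click 3 (3,3) count=3: revealed 0 new [(none)] -> total=16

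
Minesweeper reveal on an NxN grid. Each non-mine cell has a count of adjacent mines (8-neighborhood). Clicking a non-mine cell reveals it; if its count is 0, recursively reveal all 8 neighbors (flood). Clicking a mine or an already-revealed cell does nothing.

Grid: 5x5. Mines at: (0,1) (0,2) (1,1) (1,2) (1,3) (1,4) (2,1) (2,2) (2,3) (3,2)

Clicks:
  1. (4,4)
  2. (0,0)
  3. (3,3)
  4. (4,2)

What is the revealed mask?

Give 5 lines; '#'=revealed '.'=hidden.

Answer: #....
.....
.....
...##
..###

Derivation:
Click 1 (4,4) count=0: revealed 4 new [(3,3) (3,4) (4,3) (4,4)] -> total=4
Click 2 (0,0) count=2: revealed 1 new [(0,0)] -> total=5
Click 3 (3,3) count=3: revealed 0 new [(none)] -> total=5
Click 4 (4,2) count=1: revealed 1 new [(4,2)] -> total=6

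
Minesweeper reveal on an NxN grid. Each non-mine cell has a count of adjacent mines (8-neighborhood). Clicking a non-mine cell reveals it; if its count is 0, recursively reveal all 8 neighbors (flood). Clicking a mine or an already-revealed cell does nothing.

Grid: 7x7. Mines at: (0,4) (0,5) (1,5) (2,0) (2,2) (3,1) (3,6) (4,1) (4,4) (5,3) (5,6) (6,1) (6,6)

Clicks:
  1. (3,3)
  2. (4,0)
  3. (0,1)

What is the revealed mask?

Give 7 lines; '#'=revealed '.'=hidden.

Click 1 (3,3) count=2: revealed 1 new [(3,3)] -> total=1
Click 2 (4,0) count=2: revealed 1 new [(4,0)] -> total=2
Click 3 (0,1) count=0: revealed 8 new [(0,0) (0,1) (0,2) (0,3) (1,0) (1,1) (1,2) (1,3)] -> total=10

Answer: ####...
####...
.......
...#...
#......
.......
.......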